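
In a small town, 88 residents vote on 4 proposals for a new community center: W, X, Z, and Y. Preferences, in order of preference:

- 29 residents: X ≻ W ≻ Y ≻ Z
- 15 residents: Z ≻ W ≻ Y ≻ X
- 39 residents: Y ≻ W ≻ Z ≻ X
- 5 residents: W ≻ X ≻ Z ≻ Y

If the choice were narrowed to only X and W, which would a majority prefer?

W

Voters preferring X to W: 29; preferring W to X: 59.
W wins the head-to-head.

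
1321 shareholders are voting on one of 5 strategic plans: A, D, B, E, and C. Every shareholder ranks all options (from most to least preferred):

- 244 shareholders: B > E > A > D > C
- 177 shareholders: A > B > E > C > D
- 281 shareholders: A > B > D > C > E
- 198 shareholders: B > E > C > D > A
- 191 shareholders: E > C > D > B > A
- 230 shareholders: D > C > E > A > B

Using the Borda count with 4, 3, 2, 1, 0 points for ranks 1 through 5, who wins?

A: 244·2 + 177·4 + 281·4 + 198·0 + 191·0 + 230·1 = 2550
D: 244·1 + 177·0 + 281·2 + 198·1 + 191·2 + 230·4 = 2306
B: 244·4 + 177·3 + 281·3 + 198·4 + 191·1 + 230·0 = 3333
E: 244·3 + 177·2 + 281·0 + 198·3 + 191·4 + 230·2 = 2904
C: 244·0 + 177·1 + 281·1 + 198·2 + 191·3 + 230·3 = 2117
B has the highest Borda score (3333).

B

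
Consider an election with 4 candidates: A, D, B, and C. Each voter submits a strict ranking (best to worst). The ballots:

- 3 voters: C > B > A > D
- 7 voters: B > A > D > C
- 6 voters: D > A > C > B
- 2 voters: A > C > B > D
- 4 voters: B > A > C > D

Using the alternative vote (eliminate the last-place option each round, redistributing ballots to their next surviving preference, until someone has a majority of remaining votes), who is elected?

Round 1: A 2, D 6, B 11, C 3. Eliminate A.
Round 2: D 6, B 11, C 5. Eliminate C.
Round 3: D 6, B 16. B has a majority.

B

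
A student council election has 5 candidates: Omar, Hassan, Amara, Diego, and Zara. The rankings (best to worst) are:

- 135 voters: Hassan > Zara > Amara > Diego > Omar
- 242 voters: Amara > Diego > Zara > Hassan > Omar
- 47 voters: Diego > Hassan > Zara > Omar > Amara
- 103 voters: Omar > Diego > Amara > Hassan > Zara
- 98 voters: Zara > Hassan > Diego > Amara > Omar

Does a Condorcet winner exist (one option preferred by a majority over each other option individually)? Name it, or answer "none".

Amara vs Omar: 475–150 for Amara.
Amara vs Hassan: 345–280 for Amara.
Amara vs Diego: 377–248 for Amara.
Amara vs Zara: 345–280 for Amara.
Amara beats every other option head-to-head.

Amara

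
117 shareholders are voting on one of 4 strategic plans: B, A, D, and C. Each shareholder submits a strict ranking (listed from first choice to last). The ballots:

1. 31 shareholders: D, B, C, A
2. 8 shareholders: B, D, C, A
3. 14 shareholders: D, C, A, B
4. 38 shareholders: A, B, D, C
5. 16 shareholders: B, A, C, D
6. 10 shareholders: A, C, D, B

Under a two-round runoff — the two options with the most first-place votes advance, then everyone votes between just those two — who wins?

Round 1 first-place votes: B 24, A 48, D 45, C 0.
A and D advance.
Runoff: A is preferred to D by 64 voters; D by 53.
A wins the runoff.

A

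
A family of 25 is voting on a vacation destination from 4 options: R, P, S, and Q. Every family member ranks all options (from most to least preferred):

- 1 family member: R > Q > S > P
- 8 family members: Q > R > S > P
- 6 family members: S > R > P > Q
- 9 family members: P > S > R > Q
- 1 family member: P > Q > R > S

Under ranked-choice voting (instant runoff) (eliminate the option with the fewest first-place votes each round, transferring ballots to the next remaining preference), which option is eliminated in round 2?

S

Round 1: R 1, P 10, S 6, Q 8. Eliminate R.
Round 2: P 10, S 6, Q 9. Eliminate S.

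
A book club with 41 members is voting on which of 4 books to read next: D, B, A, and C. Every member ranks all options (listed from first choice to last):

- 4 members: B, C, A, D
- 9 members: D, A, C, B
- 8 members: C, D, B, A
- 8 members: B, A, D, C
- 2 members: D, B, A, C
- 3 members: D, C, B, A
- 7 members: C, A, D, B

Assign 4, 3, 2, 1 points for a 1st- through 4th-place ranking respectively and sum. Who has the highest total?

D

D: 4·1 + 9·4 + 8·3 + 8·2 + 2·4 + 3·4 + 7·2 = 114
B: 4·4 + 9·1 + 8·2 + 8·4 + 2·3 + 3·2 + 7·1 = 92
A: 4·2 + 9·3 + 8·1 + 8·3 + 2·2 + 3·1 + 7·3 = 95
C: 4·3 + 9·2 + 8·4 + 8·1 + 2·1 + 3·3 + 7·4 = 109
D has the highest Borda score (114).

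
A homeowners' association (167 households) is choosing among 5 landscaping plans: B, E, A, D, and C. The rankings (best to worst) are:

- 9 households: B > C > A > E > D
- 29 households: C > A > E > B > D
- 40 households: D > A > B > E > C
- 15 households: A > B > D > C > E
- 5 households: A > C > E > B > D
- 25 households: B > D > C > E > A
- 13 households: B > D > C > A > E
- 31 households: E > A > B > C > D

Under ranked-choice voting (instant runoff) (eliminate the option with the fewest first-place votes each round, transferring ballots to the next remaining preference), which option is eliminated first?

Round 1: B 47, E 31, A 20, D 40, C 29. Eliminate A.

A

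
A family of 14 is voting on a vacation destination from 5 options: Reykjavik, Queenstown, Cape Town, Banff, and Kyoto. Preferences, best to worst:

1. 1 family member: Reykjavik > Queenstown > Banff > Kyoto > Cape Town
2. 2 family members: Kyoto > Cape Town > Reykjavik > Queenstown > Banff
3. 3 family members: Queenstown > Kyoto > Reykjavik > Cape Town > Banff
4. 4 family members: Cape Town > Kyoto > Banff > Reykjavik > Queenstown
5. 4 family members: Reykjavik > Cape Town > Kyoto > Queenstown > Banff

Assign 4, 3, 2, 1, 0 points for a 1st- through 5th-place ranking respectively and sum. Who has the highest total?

Kyoto

Reykjavik: 1·4 + 2·2 + 3·2 + 4·1 + 4·4 = 34
Queenstown: 1·3 + 2·1 + 3·4 + 4·0 + 4·1 = 21
Cape Town: 1·0 + 2·3 + 3·1 + 4·4 + 4·3 = 37
Banff: 1·2 + 2·0 + 3·0 + 4·2 + 4·0 = 10
Kyoto: 1·1 + 2·4 + 3·3 + 4·3 + 4·2 = 38
Kyoto has the highest Borda score (38).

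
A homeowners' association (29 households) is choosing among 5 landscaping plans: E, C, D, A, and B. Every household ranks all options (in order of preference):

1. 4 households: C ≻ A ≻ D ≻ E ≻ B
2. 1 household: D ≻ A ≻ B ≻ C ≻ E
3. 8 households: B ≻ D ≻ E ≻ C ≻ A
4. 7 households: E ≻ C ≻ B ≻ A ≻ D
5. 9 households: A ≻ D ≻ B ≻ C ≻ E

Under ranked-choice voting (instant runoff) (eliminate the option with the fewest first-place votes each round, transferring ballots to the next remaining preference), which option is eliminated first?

D

Round 1: E 7, C 4, D 1, A 9, B 8. Eliminate D.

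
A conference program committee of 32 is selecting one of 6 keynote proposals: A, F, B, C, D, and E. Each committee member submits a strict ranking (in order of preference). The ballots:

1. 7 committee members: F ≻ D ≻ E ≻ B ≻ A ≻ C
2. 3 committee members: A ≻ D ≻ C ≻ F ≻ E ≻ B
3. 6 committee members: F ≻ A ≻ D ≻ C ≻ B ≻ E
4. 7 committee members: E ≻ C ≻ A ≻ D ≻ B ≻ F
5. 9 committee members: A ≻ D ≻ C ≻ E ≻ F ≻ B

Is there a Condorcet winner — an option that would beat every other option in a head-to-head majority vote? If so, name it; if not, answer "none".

A

A vs F: 19–13 for A.
A vs B: 25–7 for A.
A vs C: 25–7 for A.
A vs D: 25–7 for A.
A vs E: 18–14 for A.
A beats every other option head-to-head.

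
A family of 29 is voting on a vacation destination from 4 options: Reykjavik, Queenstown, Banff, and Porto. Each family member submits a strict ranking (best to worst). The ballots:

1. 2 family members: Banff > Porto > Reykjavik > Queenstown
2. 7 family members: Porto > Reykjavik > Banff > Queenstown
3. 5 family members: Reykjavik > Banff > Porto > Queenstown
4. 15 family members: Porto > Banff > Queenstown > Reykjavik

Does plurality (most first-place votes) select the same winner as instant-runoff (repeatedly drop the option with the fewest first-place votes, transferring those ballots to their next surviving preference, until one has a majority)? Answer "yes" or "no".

Plurality — first-place votes: Reykjavik 5, Queenstown 0, Banff 2, Porto 22. Winner: Porto.
Instant-runoff — R1 Reykjavik 5, Queenstown 0, Banff 2, Porto 22 (Porto winner). Winner: Porto.
The two methods agree.

yes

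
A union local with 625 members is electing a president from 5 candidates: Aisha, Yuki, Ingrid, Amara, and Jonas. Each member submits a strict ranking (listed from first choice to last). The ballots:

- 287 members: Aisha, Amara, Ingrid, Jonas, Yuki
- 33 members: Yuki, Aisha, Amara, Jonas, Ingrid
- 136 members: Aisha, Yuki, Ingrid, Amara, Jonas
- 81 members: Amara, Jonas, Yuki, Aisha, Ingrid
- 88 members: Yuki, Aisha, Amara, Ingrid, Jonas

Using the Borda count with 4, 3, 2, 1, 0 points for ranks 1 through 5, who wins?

Aisha: 287·4 + 33·3 + 136·4 + 81·1 + 88·3 = 2136
Yuki: 287·0 + 33·4 + 136·3 + 81·2 + 88·4 = 1054
Ingrid: 287·2 + 33·0 + 136·2 + 81·0 + 88·1 = 934
Amara: 287·3 + 33·2 + 136·1 + 81·4 + 88·2 = 1563
Jonas: 287·1 + 33·1 + 136·0 + 81·3 + 88·0 = 563
Aisha has the highest Borda score (2136).

Aisha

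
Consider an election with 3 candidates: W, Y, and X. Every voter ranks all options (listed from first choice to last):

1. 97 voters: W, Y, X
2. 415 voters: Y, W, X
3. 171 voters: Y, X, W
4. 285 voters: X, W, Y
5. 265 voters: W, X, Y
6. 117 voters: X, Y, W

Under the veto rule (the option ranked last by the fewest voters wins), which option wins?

W

Last-place votes: W 288, Y 550, X 512.
W is ranked last by the fewest voters, so W wins.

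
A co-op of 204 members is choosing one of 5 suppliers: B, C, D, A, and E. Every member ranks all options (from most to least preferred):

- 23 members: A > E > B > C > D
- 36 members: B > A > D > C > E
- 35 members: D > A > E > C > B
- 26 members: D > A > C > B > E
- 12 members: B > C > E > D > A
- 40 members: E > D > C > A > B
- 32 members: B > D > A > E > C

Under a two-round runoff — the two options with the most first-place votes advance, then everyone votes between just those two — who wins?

Round 1 first-place votes: B 80, C 0, D 61, A 23, E 40.
B and D advance.
Runoff: B is preferred to D by 103 voters; D by 101.
B wins the runoff.

B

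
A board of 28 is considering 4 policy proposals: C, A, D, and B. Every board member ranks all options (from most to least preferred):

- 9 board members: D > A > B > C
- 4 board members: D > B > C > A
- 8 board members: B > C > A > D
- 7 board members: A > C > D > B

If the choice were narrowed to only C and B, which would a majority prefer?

Voters preferring C to B: 7; preferring B to C: 21.
B wins the head-to-head.

B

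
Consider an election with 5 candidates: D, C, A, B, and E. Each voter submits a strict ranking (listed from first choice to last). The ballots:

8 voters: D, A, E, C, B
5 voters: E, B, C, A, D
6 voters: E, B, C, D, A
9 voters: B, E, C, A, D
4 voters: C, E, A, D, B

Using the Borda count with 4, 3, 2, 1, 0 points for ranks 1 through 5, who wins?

E

D: 8·4 + 5·0 + 6·1 + 9·0 + 4·1 = 42
C: 8·1 + 5·2 + 6·2 + 9·2 + 4·4 = 64
A: 8·3 + 5·1 + 6·0 + 9·1 + 4·2 = 46
B: 8·0 + 5·3 + 6·3 + 9·4 + 4·0 = 69
E: 8·2 + 5·4 + 6·4 + 9·3 + 4·3 = 99
E has the highest Borda score (99).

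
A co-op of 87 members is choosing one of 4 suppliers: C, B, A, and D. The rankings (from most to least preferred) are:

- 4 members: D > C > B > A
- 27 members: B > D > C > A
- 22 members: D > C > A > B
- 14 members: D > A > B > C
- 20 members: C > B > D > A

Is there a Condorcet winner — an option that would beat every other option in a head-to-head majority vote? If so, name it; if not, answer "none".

Checking pairwise contests:
D beats C 67–20.
C beats B 46–41.
C beats A 73–14.
B beats D 47–40.
Every option loses at least one head-to-head, so there is no Condorcet winner.

none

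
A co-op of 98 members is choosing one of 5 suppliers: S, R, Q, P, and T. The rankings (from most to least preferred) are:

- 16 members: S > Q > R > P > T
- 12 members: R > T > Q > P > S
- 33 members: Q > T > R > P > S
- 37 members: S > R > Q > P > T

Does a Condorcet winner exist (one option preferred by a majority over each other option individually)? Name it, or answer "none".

S

S vs R: 53–45 for S.
S vs Q: 53–45 for S.
S vs P: 53–45 for S.
S vs T: 53–45 for S.
S beats every other option head-to-head.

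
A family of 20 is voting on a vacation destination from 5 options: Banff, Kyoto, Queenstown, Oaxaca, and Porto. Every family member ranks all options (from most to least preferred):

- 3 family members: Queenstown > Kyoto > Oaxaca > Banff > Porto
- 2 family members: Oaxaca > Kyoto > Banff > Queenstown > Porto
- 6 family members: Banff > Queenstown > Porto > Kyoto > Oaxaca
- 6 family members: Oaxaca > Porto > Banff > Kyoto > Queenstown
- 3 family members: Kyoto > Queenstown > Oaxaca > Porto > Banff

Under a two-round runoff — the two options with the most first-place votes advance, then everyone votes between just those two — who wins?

Round 1 first-place votes: Banff 6, Kyoto 3, Queenstown 3, Oaxaca 8, Porto 0.
Oaxaca and Banff advance.
Runoff: Oaxaca is preferred to Banff by 14 voters; Banff by 6.
Oaxaca wins the runoff.

Oaxaca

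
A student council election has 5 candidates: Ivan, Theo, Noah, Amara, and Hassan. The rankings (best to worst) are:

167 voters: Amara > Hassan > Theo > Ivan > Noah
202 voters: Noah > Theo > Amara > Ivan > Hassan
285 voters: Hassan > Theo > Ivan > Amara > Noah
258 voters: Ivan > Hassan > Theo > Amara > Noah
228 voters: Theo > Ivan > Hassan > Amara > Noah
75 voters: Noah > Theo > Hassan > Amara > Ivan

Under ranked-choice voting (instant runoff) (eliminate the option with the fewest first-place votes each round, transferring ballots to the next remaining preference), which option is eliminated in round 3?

Round 1: Ivan 258, Theo 228, Noah 277, Amara 167, Hassan 285. Eliminate Amara.
Round 2: Ivan 258, Theo 228, Noah 277, Hassan 452. Eliminate Theo.
Round 3: Ivan 486, Noah 277, Hassan 452. Eliminate Noah.

Noah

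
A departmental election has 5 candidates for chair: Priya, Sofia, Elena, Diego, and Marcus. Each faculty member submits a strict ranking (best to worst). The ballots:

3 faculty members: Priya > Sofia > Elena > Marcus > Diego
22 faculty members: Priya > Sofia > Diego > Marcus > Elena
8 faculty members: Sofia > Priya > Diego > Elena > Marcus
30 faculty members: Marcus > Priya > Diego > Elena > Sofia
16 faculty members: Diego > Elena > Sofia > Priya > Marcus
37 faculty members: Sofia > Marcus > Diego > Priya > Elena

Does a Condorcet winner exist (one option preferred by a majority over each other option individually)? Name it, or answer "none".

Sofia vs Priya: 61–55 for Sofia.
Sofia vs Elena: 70–46 for Sofia.
Sofia vs Diego: 70–46 for Sofia.
Sofia vs Marcus: 86–30 for Sofia.
Sofia beats every other option head-to-head.

Sofia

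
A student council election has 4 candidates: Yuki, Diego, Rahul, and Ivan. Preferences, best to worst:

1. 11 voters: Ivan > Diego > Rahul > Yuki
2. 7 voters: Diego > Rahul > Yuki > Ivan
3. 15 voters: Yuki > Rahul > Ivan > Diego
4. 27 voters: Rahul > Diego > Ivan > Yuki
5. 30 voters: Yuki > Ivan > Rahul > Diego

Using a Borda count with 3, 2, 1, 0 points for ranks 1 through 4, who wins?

Yuki: 11·0 + 7·1 + 15·3 + 27·0 + 30·3 = 142
Diego: 11·2 + 7·3 + 15·0 + 27·2 + 30·0 = 97
Rahul: 11·1 + 7·2 + 15·2 + 27·3 + 30·1 = 166
Ivan: 11·3 + 7·0 + 15·1 + 27·1 + 30·2 = 135
Rahul has the highest Borda score (166).

Rahul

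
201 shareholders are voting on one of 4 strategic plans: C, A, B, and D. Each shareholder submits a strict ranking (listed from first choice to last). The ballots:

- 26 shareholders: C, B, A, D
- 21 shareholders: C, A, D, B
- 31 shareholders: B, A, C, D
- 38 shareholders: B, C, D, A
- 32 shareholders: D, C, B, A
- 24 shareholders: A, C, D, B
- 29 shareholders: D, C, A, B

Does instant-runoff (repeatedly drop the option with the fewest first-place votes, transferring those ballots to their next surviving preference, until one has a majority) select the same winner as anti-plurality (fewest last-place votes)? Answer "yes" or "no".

yes

Instant-runoff — R1 C 47, A 24, B 69, D 61 (A out); R2 C 71, B 69, D 61 (D out); R3 C 132, B 69 (C winner). Winner: C.
Anti-plurality — last-place votes: C 0, A 70, B 74, D 57. Winner: C.
The two methods agree.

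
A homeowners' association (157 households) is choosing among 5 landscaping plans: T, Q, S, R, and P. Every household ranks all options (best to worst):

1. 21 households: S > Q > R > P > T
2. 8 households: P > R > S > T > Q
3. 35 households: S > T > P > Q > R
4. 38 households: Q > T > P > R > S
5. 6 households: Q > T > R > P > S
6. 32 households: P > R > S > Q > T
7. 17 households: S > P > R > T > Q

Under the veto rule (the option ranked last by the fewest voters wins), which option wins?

P

Last-place votes: T 53, Q 25, S 44, R 35, P 0.
P is ranked last by the fewest voters, so P wins.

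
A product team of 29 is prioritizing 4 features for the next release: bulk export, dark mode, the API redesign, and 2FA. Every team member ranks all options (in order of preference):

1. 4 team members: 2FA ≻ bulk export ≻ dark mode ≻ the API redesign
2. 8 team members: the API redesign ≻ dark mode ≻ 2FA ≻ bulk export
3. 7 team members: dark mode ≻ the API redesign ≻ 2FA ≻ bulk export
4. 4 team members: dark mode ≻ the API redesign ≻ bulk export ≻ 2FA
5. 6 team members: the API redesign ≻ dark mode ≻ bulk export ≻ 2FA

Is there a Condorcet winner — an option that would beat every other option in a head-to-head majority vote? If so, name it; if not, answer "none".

dark mode vs bulk export: 25–4 for dark mode.
dark mode vs the API redesign: 15–14 for dark mode.
dark mode vs 2FA: 25–4 for dark mode.
dark mode beats every other option head-to-head.

dark mode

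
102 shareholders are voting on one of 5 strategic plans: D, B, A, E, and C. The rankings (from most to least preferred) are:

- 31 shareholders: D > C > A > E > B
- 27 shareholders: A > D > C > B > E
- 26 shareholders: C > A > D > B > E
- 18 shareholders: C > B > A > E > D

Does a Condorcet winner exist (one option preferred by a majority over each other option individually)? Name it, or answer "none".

none

Checking pairwise contests:
A beats D 71–31.
D beats B 84–18.
C beats A 75–27.
D beats E 84–18.
D beats C 58–44.
Every option loses at least one head-to-head, so there is no Condorcet winner.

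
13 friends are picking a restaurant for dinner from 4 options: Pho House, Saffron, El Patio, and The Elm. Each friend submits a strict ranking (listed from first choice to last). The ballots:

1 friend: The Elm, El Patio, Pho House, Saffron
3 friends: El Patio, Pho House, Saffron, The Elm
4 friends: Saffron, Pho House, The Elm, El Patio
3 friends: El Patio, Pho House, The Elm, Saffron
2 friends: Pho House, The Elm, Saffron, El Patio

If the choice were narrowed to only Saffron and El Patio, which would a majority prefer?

El Patio

Voters preferring Saffron to El Patio: 6; preferring El Patio to Saffron: 7.
El Patio wins the head-to-head.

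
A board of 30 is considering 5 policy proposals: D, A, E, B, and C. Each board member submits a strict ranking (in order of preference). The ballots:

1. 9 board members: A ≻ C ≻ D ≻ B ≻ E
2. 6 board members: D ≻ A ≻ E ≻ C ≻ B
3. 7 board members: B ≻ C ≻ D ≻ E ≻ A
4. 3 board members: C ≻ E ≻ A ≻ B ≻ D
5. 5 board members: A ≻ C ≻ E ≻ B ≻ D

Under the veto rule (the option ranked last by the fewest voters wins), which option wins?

C

Last-place votes: D 8, A 7, E 9, B 6, C 0.
C is ranked last by the fewest voters, so C wins.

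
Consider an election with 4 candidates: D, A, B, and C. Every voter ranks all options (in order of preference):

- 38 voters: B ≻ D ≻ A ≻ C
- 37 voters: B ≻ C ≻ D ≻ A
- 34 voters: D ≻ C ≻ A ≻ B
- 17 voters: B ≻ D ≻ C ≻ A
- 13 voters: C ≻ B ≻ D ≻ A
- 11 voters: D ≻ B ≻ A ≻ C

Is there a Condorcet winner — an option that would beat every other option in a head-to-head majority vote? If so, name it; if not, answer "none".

B

B vs D: 105–45 for B.
B vs A: 116–34 for B.
B vs C: 103–47 for B.
B beats every other option head-to-head.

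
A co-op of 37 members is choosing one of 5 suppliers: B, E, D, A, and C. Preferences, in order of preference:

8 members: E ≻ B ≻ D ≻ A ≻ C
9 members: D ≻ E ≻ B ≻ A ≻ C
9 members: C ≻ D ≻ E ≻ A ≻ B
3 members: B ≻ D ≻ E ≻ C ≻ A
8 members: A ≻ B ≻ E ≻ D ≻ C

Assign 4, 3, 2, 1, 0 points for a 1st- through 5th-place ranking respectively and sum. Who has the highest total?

E

B: 8·3 + 9·2 + 9·0 + 3·4 + 8·3 = 78
E: 8·4 + 9·3 + 9·2 + 3·2 + 8·2 = 99
D: 8·2 + 9·4 + 9·3 + 3·3 + 8·1 = 96
A: 8·1 + 9·1 + 9·1 + 3·0 + 8·4 = 58
C: 8·0 + 9·0 + 9·4 + 3·1 + 8·0 = 39
E has the highest Borda score (99).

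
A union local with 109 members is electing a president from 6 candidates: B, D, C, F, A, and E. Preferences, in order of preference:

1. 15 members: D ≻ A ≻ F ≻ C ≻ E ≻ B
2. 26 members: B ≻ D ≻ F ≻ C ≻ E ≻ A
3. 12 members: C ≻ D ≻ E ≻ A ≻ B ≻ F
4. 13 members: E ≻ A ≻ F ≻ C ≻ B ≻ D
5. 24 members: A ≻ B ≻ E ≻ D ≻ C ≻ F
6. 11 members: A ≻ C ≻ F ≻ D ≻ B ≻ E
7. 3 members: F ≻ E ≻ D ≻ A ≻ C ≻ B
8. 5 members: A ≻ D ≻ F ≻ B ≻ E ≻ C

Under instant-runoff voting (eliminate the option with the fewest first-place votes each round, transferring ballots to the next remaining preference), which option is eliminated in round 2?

Round 1: B 26, D 15, C 12, F 3, A 40, E 13. Eliminate F.
Round 2: B 26, D 15, C 12, A 40, E 16. Eliminate C.

C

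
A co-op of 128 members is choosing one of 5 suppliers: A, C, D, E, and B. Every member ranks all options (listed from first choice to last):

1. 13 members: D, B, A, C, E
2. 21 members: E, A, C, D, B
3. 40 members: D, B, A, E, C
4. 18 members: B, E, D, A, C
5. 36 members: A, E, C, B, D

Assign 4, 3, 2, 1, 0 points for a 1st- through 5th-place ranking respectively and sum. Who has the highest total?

A

A: 13·2 + 21·3 + 40·2 + 18·1 + 36·4 = 331
C: 13·1 + 21·2 + 40·0 + 18·0 + 36·2 = 127
D: 13·4 + 21·1 + 40·4 + 18·2 + 36·0 = 269
E: 13·0 + 21·4 + 40·1 + 18·3 + 36·3 = 286
B: 13·3 + 21·0 + 40·3 + 18·4 + 36·1 = 267
A has the highest Borda score (331).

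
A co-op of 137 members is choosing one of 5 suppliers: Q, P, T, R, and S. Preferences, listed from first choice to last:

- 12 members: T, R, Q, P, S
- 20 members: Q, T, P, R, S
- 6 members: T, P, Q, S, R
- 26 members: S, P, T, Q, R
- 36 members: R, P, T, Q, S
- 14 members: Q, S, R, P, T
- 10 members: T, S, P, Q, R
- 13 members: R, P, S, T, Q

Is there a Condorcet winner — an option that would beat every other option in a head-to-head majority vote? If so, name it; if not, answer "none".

Checking pairwise contests:
P beats Q 91–46.
R beats P 75–62.
P beats T 89–48.
Q beats R 76–61.
Q beats S 88–49.
Every option loses at least one head-to-head, so there is no Condorcet winner.

none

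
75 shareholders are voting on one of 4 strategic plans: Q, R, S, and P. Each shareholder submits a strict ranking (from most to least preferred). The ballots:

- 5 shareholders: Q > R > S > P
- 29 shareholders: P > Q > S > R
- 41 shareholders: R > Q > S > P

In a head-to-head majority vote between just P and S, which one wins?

Voters preferring P to S: 29; preferring S to P: 46.
S wins the head-to-head.

S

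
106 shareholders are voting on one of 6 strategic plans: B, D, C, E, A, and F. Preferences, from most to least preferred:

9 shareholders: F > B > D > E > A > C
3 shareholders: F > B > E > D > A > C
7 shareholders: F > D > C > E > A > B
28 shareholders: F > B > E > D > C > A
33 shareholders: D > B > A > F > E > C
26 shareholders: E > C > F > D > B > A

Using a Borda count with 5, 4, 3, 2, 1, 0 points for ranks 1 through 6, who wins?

B: 9·4 + 3·4 + 7·0 + 28·4 + 33·4 + 26·1 = 318
D: 9·3 + 3·2 + 7·4 + 28·2 + 33·5 + 26·2 = 334
C: 9·0 + 3·0 + 7·3 + 28·1 + 33·0 + 26·4 = 153
E: 9·2 + 3·3 + 7·2 + 28·3 + 33·1 + 26·5 = 288
A: 9·1 + 3·1 + 7·1 + 28·0 + 33·3 + 26·0 = 118
F: 9·5 + 3·5 + 7·5 + 28·5 + 33·2 + 26·3 = 379
F has the highest Borda score (379).

F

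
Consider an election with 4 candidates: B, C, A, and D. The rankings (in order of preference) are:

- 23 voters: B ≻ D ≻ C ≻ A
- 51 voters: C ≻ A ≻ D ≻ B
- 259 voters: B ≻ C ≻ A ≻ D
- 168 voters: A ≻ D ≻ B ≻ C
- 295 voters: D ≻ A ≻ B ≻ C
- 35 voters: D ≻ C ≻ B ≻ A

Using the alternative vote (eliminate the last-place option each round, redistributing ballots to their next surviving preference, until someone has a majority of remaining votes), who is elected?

D

Round 1: B 282, C 51, A 168, D 330. Eliminate C.
Round 2: B 282, A 219, D 330. Eliminate A.
Round 3: B 282, D 549. D has a majority.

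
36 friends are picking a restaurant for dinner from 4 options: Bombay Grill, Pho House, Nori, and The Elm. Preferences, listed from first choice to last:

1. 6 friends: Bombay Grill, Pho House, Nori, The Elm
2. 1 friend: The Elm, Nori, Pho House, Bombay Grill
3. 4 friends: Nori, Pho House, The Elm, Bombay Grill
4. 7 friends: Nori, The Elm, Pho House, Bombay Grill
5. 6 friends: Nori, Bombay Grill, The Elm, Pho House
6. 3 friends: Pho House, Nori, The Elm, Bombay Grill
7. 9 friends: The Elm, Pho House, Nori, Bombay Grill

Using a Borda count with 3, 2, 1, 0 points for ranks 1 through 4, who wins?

Bombay Grill: 6·3 + 1·0 + 4·0 + 7·0 + 6·2 + 3·0 + 9·0 = 30
Pho House: 6·2 + 1·1 + 4·2 + 7·1 + 6·0 + 3·3 + 9·2 = 55
Nori: 6·1 + 1·2 + 4·3 + 7·3 + 6·3 + 3·2 + 9·1 = 74
The Elm: 6·0 + 1·3 + 4·1 + 7·2 + 6·1 + 3·1 + 9·3 = 57
Nori has the highest Borda score (74).

Nori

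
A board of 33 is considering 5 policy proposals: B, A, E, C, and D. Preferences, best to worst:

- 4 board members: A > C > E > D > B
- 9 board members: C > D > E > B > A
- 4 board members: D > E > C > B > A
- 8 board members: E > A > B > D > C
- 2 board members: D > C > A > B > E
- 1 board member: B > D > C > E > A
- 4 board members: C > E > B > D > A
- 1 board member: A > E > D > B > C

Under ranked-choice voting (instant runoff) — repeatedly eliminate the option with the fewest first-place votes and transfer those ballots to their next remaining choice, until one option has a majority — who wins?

Round 1: B 1, A 5, E 8, C 13, D 6. Eliminate B.
Round 2: A 5, E 8, C 13, D 7. Eliminate A.
Round 3: E 9, C 17, D 7. C has a majority.

C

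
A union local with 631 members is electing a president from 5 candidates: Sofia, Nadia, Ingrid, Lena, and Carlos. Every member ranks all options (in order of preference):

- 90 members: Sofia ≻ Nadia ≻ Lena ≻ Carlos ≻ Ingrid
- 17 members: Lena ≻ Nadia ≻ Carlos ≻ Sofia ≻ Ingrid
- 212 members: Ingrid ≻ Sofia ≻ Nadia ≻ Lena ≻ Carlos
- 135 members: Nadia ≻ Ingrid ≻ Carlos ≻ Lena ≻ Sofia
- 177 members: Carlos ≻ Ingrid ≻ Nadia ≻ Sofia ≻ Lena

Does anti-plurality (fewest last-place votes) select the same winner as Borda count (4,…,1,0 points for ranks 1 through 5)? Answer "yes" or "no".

no

Anti-plurality — last-place votes: Sofia 135, Nadia 0, Ingrid 107, Lena 177, Carlos 212. Winner: Nadia.
Borda — scores: Sofia 1190, Nadia 1639, Ingrid 1784, Lena 595, Carlos 1102. Winner: Ingrid.
The two methods disagree.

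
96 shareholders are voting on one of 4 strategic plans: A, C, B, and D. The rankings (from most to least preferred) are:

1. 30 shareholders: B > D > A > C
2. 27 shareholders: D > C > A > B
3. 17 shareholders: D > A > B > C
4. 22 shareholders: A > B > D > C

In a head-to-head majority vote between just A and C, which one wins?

Voters preferring A to C: 69; preferring C to A: 27.
A wins the head-to-head.

A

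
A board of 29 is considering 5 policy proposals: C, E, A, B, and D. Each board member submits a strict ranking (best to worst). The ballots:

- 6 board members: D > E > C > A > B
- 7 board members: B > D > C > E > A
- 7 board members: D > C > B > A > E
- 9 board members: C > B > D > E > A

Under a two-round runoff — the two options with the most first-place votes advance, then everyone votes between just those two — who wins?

Round 1 first-place votes: C 9, E 0, A 0, B 7, D 13.
D and C advance.
Runoff: D is preferred to C by 20 voters; C by 9.
D wins the runoff.

D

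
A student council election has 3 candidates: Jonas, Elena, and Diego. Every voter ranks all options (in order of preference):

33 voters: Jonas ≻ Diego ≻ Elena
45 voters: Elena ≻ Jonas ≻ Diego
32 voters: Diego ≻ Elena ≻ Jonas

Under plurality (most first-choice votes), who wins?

First-place votes: Jonas 33, Elena 45, Diego 32.
Elena has the most first-place votes.

Elena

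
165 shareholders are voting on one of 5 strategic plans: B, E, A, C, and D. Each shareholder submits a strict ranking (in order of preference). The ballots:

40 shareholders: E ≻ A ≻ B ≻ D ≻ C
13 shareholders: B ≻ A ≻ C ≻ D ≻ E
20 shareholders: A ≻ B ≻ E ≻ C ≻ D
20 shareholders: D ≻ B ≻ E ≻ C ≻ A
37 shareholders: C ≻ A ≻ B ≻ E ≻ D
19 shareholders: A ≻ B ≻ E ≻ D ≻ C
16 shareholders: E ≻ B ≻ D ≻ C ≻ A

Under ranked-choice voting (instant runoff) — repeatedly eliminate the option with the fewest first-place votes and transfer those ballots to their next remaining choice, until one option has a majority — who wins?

A

Round 1: B 13, E 56, A 39, C 37, D 20. Eliminate B.
Round 2: E 56, A 52, C 37, D 20. Eliminate D.
Round 3: E 76, A 52, C 37. Eliminate C.
Round 4: E 76, A 89. A has a majority.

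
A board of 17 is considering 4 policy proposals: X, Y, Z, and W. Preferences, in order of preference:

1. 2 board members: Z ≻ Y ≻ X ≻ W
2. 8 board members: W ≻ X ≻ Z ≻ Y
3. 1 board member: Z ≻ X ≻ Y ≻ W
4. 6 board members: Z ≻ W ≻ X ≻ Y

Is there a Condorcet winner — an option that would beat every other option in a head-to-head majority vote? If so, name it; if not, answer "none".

Z

Z vs X: 9–8 for Z.
Z vs Y: 17–0 for Z.
Z vs W: 9–8 for Z.
Z beats every other option head-to-head.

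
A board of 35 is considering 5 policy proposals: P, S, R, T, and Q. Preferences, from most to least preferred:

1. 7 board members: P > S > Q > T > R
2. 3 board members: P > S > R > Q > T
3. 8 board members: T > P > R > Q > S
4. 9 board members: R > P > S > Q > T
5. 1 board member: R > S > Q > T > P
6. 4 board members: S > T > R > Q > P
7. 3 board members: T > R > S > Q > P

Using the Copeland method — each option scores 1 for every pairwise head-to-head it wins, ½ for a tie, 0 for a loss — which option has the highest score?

P

P: beats S, R, T, and Q → score 4.
S: beats T and Q; loses to P and R → score 2.
R: beats S and Q; loses to P and T → score 2.
T: beats R; loses to P, S, and Q → score 1.
Q: beats T; loses to P, S, and R → score 1.
P has the best pairwise record.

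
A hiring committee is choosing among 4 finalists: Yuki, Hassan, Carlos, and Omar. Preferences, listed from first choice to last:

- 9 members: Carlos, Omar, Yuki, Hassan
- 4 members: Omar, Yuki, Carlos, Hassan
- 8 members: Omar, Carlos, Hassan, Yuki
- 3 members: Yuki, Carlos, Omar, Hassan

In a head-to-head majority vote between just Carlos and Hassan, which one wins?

Voters preferring Carlos to Hassan: 24; preferring Hassan to Carlos: 0.
Carlos wins the head-to-head.

Carlos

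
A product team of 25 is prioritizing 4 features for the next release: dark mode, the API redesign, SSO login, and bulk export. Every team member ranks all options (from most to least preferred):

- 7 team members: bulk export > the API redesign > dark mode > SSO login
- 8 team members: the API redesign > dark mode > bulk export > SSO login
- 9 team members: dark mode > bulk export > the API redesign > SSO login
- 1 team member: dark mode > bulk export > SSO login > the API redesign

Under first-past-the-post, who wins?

First-place votes: dark mode 10, the API redesign 8, SSO login 0, bulk export 7.
dark mode has the most first-place votes.

dark mode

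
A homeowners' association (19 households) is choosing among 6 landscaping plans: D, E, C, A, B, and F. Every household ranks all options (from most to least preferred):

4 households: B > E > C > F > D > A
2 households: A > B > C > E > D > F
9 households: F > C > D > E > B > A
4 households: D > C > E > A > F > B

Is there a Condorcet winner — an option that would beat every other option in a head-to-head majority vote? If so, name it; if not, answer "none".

C

C vs D: 15–4 for C.
C vs E: 15–4 for C.
C vs A: 17–2 for C.
C vs B: 13–6 for C.
C vs F: 10–9 for C.
C beats every other option head-to-head.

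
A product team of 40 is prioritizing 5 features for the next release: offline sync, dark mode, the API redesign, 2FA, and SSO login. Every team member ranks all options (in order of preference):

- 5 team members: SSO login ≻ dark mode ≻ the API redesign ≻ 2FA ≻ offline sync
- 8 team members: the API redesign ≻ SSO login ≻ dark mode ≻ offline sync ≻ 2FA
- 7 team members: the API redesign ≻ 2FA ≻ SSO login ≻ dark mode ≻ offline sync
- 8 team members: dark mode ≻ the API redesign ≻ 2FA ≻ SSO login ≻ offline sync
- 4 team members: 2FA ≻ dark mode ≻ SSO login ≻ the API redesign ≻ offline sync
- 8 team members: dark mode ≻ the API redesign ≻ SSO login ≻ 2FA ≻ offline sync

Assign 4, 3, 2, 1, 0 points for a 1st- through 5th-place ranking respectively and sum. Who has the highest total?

offline sync: 5·0 + 8·1 + 7·0 + 8·0 + 4·0 + 8·0 = 8
dark mode: 5·3 + 8·2 + 7·1 + 8·4 + 4·3 + 8·4 = 114
the API redesign: 5·2 + 8·4 + 7·4 + 8·3 + 4·1 + 8·3 = 122
2FA: 5·1 + 8·0 + 7·3 + 8·2 + 4·4 + 8·1 = 66
SSO login: 5·4 + 8·3 + 7·2 + 8·1 + 4·2 + 8·2 = 90
the API redesign has the highest Borda score (122).

the API redesign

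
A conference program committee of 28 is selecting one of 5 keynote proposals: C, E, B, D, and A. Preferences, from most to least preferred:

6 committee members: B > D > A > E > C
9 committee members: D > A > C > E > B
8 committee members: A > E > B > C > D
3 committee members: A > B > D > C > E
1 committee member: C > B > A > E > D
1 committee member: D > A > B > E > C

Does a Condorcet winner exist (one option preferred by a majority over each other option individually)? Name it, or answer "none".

none

Checking pairwise contests:
E beats C 15–13.
D beats E 19–9.
E beats B 17–11.
B beats D 18–10.
D beats A 16–12.
Every option loses at least one head-to-head, so there is no Condorcet winner.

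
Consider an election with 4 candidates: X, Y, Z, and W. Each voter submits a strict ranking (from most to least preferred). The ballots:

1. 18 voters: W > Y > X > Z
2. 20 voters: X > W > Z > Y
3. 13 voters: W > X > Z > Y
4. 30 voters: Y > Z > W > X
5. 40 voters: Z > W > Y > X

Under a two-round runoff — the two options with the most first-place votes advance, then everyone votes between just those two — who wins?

Z

Round 1 first-place votes: X 20, Y 30, Z 40, W 31.
Z and W advance.
Runoff: Z is preferred to W by 70 voters; W by 51.
Z wins the runoff.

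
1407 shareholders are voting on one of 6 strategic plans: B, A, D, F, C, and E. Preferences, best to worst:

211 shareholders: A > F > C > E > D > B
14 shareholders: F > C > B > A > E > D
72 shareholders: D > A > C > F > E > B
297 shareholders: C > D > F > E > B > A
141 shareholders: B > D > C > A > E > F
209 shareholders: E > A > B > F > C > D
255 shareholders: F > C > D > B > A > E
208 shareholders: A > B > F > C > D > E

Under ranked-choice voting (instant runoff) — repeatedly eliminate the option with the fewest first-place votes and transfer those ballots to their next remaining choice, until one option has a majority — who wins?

Round 1: B 141, A 419, D 72, F 269, C 297, E 209. Eliminate D.
Round 2: B 141, A 491, F 269, C 297, E 209. Eliminate B.
Round 3: A 491, F 269, C 438, E 209. Eliminate E.
Round 4: A 700, F 269, C 438. Eliminate F.
Round 5: A 700, C 707. C has a majority.

C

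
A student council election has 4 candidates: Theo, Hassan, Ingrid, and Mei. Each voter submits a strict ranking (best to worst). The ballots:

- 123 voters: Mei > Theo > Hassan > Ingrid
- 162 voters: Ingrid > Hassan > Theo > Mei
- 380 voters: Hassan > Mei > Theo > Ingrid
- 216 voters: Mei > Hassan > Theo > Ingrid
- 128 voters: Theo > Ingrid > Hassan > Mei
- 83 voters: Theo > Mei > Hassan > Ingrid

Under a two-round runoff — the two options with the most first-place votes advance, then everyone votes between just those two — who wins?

Round 1 first-place votes: Theo 211, Hassan 380, Ingrid 162, Mei 339.
Hassan and Mei advance.
Runoff: Hassan is preferred to Mei by 670 voters; Mei by 422.
Hassan wins the runoff.

Hassan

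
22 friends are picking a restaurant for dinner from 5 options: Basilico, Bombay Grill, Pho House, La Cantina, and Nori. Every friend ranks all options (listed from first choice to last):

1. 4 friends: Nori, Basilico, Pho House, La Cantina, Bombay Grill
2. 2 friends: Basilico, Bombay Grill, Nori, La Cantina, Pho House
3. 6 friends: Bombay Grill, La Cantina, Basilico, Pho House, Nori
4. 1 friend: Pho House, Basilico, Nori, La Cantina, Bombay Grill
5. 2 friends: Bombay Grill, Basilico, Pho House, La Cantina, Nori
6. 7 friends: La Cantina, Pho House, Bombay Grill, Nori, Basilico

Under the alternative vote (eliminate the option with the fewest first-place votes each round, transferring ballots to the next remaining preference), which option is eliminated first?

Pho House

Round 1: Basilico 2, Bombay Grill 8, Pho House 1, La Cantina 7, Nori 4. Eliminate Pho House.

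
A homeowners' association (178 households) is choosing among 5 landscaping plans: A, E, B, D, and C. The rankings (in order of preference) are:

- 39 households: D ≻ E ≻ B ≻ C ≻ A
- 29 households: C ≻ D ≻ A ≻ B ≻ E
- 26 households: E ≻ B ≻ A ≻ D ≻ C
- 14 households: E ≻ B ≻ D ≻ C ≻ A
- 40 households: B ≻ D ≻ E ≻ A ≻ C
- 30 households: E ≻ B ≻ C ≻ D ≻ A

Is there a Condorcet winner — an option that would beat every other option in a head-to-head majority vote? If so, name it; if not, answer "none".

Checking pairwise contests:
E beats A 149–29.
D beats E 108–70.
E beats B 109–69.
B beats D 110–68.
E beats C 149–29.
Every option loses at least one head-to-head, so there is no Condorcet winner.

none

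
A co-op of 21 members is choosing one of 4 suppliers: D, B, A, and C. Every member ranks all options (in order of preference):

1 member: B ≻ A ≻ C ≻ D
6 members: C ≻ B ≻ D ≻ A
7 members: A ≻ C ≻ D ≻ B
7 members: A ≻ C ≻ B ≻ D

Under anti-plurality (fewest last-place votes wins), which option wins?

Last-place votes: D 8, B 7, A 6, C 0.
C is ranked last by the fewest voters, so C wins.

C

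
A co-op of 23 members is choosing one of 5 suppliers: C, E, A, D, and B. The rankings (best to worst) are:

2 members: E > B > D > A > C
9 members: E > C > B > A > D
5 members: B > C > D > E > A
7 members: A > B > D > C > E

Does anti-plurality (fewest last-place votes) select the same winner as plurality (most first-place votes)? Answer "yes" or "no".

no

Anti-plurality — last-place votes: C 2, E 7, A 5, D 9, B 0. Winner: B.
Plurality — first-place votes: C 0, E 11, A 7, D 0, B 5. Winner: E.
The two methods disagree.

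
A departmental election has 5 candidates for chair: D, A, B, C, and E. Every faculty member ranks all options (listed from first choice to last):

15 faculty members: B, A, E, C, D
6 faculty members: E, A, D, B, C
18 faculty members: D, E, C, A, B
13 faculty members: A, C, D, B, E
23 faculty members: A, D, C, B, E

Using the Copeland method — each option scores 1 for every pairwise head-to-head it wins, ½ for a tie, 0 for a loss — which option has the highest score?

A

D: beats B, C, and E; loses to A → score 3.
A: beats D, B, C, and E → score 4.
B: beats E; loses to D, A, and C → score 1.
C: beats B; loses to D, A, and E → score 1.
E: beats C; loses to D, A, and B → score 1.
A has the best pairwise record.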